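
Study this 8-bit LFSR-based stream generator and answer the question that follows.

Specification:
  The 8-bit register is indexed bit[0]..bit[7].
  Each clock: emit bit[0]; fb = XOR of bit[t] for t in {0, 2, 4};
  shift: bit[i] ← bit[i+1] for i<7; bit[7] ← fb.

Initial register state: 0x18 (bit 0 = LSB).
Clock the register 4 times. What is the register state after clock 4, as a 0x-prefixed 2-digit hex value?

0xF1

reg_0 = 0x18
clock 1: out=0, reg = 0x8C
clock 2: out=0, reg = 0xC6
clock 3: out=0, reg = 0xE3
clock 4: out=1, reg = 0xF1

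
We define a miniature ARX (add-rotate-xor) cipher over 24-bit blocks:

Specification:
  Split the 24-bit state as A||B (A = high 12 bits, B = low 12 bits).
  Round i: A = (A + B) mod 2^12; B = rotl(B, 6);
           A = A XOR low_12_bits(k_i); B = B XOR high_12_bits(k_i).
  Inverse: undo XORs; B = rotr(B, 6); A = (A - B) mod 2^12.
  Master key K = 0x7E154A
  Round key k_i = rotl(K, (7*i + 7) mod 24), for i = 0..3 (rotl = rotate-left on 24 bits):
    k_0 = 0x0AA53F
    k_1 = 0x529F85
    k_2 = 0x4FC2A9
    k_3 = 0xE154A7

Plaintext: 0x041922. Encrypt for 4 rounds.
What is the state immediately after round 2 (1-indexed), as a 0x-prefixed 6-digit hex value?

s_0 = plaintext = 0x041922
s_1 = Round(s_0, k_0) = 0xC5C80E
s_2 = Round(s_1, k_1) = 0xBEF689
s_3 = Round(s_2, k_2) = 0x0D16A6
s_4 = Round(s_3, k_3) = 0x3D078F

0xBEF689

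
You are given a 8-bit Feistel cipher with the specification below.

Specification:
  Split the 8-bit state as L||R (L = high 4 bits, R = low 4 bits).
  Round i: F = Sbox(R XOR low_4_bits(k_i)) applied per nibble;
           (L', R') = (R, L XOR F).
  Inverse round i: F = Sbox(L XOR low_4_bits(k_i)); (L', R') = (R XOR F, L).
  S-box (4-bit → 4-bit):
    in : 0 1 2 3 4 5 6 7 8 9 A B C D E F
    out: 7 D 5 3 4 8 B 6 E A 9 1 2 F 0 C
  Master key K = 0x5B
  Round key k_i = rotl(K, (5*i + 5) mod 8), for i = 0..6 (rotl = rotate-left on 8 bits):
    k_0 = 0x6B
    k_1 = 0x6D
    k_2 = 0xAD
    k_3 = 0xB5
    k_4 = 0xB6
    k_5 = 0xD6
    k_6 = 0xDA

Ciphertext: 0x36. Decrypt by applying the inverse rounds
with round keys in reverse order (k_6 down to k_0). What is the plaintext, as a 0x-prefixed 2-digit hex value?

s_0 = ciphertext = 0x36
s_1 = InvRound(s_0, k_6) = 0xC3
s_2 = InvRound(s_1, k_5) = 0xAC
s_3 = InvRound(s_2, k_4) = 0xEA
s_4 = InvRound(s_3, k_3) = 0xBE
s_5 = InvRound(s_4, k_2) = 0x5B
s_6 = InvRound(s_5, k_1) = 0x55
s_7 = InvRound(s_6, k_0) = 0x55

0x55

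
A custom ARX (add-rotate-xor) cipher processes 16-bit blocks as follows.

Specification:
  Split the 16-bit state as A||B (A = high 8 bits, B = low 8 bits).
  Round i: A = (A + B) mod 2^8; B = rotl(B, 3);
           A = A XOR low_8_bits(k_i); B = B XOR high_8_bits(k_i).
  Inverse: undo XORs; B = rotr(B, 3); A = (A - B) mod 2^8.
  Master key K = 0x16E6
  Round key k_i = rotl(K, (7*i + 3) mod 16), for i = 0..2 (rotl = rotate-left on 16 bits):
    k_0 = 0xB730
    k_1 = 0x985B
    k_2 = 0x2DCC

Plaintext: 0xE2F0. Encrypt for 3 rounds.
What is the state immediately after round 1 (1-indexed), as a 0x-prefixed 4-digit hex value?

0xE230

s_0 = plaintext = 0xE2F0
s_1 = Round(s_0, k_0) = 0xE230
s_2 = Round(s_1, k_1) = 0x4919
s_3 = Round(s_2, k_2) = 0xAEE5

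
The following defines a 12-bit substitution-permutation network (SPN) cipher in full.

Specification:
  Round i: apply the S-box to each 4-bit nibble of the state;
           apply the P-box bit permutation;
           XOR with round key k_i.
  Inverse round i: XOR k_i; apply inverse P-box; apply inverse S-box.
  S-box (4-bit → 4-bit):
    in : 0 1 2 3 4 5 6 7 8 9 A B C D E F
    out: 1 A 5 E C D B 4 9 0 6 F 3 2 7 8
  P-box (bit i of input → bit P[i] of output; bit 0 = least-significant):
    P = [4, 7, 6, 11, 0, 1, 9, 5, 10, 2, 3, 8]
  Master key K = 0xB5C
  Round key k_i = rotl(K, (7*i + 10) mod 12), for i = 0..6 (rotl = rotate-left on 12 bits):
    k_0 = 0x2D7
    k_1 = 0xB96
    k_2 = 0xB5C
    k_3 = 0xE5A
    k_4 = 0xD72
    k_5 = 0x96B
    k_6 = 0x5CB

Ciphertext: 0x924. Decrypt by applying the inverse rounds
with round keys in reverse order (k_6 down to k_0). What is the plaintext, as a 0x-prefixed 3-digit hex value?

s_0 = ciphertext = 0x924
s_1 = InvRound(s_0, k_6) = 0xE63
s_2 = InvRound(s_1, k_5) = 0x579
s_3 = InvRound(s_2, k_4) = 0x7CF
s_4 = InvRound(s_3, k_3) = 0x106
s_5 = InvRound(s_4, k_2) = 0x7A5
s_6 = InvRound(s_5, k_1) = 0x068
s_7 = InvRound(s_6, k_0) = 0xABC

0xABC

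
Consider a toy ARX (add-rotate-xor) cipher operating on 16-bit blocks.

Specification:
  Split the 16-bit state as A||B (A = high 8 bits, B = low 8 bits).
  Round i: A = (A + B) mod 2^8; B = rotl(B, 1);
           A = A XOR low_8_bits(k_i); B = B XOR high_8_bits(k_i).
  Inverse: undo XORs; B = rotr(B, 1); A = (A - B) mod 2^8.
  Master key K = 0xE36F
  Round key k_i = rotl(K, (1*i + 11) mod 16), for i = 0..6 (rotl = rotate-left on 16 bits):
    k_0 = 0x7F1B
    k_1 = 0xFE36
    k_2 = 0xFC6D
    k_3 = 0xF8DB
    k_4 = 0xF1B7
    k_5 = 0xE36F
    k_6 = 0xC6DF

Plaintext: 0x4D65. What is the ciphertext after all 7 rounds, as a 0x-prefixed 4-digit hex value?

0x167C

s_0 = plaintext = 0x4D65
s_1 = Round(s_0, k_0) = 0xA9B5
s_2 = Round(s_1, k_1) = 0x6895
s_3 = Round(s_2, k_2) = 0x90D7
s_4 = Round(s_3, k_3) = 0xBC57
s_5 = Round(s_4, k_4) = 0xA45F
s_6 = Round(s_5, k_5) = 0x6C5D
s_7 = Round(s_6, k_6) = 0x167C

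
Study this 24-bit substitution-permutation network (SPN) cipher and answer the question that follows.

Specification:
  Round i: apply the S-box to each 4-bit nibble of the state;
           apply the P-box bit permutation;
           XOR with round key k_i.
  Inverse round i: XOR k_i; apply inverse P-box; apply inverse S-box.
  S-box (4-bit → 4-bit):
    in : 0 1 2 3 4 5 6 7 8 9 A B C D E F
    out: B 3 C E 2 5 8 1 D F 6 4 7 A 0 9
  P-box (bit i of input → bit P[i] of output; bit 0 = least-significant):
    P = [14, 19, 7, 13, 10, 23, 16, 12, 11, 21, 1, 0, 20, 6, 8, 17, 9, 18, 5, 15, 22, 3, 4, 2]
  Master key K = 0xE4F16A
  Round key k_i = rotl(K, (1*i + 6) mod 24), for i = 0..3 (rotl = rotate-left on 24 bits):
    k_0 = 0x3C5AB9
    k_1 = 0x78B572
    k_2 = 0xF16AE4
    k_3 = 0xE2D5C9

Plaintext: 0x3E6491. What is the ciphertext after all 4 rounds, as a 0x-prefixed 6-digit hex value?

0x68056E

s_0 = plaintext = 0x3E6491
s_1 = Round(s_0, k_0) = 0x970EA5
s_2 = Round(s_1, k_1) = 0xABF7AE
s_3 = Round(s_2, k_2) = 0x6262DC
s_4 = Round(s_3, k_3) = 0x68056E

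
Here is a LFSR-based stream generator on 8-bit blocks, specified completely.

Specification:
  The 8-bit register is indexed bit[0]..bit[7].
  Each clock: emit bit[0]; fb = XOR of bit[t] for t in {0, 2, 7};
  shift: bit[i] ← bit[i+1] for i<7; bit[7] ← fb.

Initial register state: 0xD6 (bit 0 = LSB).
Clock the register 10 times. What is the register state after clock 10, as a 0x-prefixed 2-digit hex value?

reg_0 = 0xD6
clock 1: out=0, reg = 0x6B
clock 2: out=1, reg = 0xB5
clock 3: out=1, reg = 0xDA
clock 4: out=0, reg = 0xED
clock 5: out=1, reg = 0xF6
clock 6: out=0, reg = 0x7B
clock 7: out=1, reg = 0xBD
clock 8: out=1, reg = 0xDE
clock 9: out=0, reg = 0x6F
clock 10: out=1, reg = 0x37

0x37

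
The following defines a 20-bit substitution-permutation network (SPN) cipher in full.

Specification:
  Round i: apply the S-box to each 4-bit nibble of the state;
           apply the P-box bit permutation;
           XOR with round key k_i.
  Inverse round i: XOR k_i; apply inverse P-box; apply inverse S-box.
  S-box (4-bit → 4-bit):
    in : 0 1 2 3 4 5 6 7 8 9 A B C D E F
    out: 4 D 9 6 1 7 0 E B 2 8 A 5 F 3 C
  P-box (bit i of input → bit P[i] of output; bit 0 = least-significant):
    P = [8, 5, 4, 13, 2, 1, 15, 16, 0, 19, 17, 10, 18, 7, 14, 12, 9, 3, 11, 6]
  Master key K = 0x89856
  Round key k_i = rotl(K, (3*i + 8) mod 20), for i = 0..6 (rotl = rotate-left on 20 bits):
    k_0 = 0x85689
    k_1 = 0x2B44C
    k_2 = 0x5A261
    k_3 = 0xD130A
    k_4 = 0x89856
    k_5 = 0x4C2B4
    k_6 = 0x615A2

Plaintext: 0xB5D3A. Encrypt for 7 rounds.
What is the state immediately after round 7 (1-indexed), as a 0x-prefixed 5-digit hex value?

s_0 = plaintext = 0xB5D3A
s_1 = Round(s_0, k_0) = 0x6B242
s_2 = Round(s_1, k_1) = 0x281C9
s_3 = Round(s_2, k_2) = 0x33484
s_4 = Round(s_3, k_3) = 0xC5A85
s_5 = Round(s_4, k_4) = 0xDD7E0
s_6 = Round(s_5, k_5) = 0xA9C6A
s_7 = Round(s_6, k_6) = 0x43563

0x43563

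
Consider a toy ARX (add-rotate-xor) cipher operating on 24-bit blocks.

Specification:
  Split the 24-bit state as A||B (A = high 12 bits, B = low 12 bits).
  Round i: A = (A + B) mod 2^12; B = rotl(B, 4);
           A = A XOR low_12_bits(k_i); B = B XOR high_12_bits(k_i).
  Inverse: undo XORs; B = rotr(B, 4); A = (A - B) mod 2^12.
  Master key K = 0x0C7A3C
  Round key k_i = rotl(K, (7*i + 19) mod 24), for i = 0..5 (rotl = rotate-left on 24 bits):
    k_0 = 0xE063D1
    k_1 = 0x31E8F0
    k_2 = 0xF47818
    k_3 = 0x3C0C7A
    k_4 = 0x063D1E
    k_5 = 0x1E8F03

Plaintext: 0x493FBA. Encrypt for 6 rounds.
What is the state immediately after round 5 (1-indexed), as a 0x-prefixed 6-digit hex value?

s_0 = plaintext = 0x493FBA
s_1 = Round(s_0, k_0) = 0x79C5A9
s_2 = Round(s_1, k_1) = 0x5B598B
s_3 = Round(s_2, k_2) = 0x7587FE
s_4 = Round(s_3, k_3) = 0x32CC27
s_5 = Round(s_4, k_4) = 0x24D21F
s_6 = Round(s_5, k_5) = 0xB6F01A

0x24D21F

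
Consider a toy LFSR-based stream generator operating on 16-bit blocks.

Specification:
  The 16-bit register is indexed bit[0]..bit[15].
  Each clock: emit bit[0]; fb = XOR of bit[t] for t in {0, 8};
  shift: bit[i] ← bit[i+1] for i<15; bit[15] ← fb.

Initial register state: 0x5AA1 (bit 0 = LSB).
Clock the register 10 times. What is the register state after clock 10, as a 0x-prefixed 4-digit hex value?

reg_0 = 0x5AA1
clock 1: out=1, reg = 0xAD50
clock 2: out=0, reg = 0xD6A8
clock 3: out=0, reg = 0x6B54
clock 4: out=0, reg = 0xB5AA
clock 5: out=0, reg = 0xDAD5
clock 6: out=1, reg = 0xED6A
clock 7: out=0, reg = 0xF6B5
clock 8: out=1, reg = 0xFB5A
clock 9: out=0, reg = 0xFDAD
clock 10: out=1, reg = 0x7ED6

0x7ED6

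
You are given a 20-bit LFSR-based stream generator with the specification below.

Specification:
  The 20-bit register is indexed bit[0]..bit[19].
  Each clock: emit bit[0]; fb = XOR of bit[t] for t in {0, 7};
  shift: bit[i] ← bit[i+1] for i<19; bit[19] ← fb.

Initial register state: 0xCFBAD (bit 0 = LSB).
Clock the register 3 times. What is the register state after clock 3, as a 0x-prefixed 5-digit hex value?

0x59F75

reg_0 = 0xCFBAD
clock 1: out=1, reg = 0x67DD6
clock 2: out=0, reg = 0xB3EEB
clock 3: out=1, reg = 0x59F75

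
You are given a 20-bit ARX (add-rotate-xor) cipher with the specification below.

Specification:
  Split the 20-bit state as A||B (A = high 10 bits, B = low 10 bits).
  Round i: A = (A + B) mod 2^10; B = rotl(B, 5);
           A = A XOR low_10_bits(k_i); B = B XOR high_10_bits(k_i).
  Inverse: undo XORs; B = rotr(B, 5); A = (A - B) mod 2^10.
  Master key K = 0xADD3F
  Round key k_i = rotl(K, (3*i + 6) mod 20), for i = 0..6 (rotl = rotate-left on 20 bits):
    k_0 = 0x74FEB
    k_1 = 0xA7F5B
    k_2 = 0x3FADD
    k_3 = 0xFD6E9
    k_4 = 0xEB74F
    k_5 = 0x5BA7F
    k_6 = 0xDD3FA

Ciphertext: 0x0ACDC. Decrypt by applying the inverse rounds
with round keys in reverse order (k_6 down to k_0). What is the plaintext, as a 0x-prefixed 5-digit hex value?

s_0 = ciphertext = 0x0ACDC
s_1 = InvRound(s_0, k_6) = 0xAD11D
s_2 = InvRound(s_1, k_5) = 0x9A263
s_3 = InvRound(s_2, k_4) = 0xD65CE
s_4 = InvRound(s_3, k_3) = 0x8FF71
s_5 = InvRound(s_4, k_2) = 0xB99FC
s_6 = InvRound(s_5, k_1) = 0x5087B
s_7 = InvRound(s_6, k_0) = 0x6710D

0x6710D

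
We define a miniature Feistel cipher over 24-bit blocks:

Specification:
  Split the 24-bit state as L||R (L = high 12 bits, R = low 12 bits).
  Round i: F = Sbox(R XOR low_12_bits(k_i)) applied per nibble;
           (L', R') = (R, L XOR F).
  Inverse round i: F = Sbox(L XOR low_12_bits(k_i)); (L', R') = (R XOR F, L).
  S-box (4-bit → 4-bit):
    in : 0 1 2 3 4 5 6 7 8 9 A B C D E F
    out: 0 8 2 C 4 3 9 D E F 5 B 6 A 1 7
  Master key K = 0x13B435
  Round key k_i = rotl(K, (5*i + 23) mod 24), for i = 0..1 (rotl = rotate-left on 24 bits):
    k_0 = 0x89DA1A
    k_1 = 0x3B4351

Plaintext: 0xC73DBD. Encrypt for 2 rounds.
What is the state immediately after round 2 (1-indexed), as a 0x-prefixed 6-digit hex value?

s_0 = plaintext = 0xC73DBD
s_1 = Round(s_0, k_0) = 0xDBD12E
s_2 = Round(s_1, k_1) = 0x12EF6A

0x12EF6A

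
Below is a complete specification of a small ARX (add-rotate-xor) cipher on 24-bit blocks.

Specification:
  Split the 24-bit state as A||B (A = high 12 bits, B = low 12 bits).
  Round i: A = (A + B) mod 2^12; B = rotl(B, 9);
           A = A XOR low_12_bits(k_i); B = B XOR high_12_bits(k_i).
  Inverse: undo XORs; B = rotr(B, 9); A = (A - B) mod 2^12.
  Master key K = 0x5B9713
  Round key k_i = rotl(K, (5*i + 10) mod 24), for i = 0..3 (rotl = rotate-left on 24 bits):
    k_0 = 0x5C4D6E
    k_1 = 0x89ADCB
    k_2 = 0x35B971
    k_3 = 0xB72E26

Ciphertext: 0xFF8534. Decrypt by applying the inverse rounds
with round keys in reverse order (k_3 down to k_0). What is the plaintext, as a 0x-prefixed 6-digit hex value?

0xAD50AD

s_0 = ciphertext = 0xFF8534
s_1 = InvRound(s_0, k_3) = 0xFA7237
s_2 = InvRound(s_1, k_2) = 0xB76B60
s_3 = InvRound(s_2, k_1) = 0x6ECFD1
s_4 = InvRound(s_3, k_0) = 0xAD50AD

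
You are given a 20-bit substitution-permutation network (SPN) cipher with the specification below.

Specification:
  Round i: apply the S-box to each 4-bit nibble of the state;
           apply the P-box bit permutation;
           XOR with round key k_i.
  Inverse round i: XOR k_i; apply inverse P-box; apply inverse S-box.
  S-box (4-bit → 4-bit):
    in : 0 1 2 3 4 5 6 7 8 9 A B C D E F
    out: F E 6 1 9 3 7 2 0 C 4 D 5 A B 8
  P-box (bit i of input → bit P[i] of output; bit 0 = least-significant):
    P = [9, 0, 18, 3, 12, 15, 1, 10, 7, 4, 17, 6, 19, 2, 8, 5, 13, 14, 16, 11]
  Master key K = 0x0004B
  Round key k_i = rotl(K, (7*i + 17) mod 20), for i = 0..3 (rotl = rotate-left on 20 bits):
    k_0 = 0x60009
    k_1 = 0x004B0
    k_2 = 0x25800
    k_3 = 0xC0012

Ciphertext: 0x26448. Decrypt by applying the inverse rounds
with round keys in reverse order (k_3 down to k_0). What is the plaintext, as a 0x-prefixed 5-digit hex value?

0x61DEB

s_0 = ciphertext = 0x26448
s_1 = InvRound(s_0, k_3) = 0x53199
s_2 = InvRound(s_1, k_2) = 0x0A681
s_3 = InvRound(s_2, k_1) = 0x3F775
s_4 = InvRound(s_3, k_0) = 0x61DEB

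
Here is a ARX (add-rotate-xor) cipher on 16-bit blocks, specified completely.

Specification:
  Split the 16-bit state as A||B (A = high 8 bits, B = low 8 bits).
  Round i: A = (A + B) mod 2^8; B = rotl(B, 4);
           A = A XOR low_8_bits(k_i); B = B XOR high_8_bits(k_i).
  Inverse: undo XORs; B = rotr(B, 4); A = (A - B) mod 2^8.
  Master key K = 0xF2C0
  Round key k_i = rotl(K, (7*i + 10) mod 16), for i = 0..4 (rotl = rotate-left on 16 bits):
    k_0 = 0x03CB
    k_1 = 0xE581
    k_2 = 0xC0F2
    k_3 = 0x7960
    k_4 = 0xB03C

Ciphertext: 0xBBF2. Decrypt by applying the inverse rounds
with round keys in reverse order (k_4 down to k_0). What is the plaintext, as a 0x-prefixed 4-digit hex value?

0xF084

s_0 = ciphertext = 0xBBF2
s_1 = InvRound(s_0, k_4) = 0x6324
s_2 = InvRound(s_1, k_3) = 0x2ED5
s_3 = InvRound(s_2, k_2) = 0x8B51
s_4 = InvRound(s_3, k_1) = 0xBF4B
s_5 = InvRound(s_4, k_0) = 0xF084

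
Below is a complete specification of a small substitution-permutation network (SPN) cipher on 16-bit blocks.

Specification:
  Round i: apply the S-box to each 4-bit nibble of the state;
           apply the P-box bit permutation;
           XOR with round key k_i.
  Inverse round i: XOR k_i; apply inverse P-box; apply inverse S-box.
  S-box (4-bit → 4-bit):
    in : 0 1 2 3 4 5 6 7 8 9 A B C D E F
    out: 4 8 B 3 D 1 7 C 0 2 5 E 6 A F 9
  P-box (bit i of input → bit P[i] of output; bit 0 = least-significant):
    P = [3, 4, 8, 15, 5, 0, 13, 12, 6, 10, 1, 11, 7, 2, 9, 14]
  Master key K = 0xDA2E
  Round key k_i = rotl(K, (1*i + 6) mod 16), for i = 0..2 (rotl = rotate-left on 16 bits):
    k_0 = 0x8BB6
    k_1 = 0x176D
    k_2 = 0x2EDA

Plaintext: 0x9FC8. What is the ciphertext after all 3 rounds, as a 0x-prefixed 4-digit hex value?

0x24D3

s_0 = plaintext = 0x9FC8
s_1 = Round(s_0, k_0) = 0xA3F3
s_2 = Round(s_1, k_1) = 0x0195
s_3 = Round(s_2, k_2) = 0x24D3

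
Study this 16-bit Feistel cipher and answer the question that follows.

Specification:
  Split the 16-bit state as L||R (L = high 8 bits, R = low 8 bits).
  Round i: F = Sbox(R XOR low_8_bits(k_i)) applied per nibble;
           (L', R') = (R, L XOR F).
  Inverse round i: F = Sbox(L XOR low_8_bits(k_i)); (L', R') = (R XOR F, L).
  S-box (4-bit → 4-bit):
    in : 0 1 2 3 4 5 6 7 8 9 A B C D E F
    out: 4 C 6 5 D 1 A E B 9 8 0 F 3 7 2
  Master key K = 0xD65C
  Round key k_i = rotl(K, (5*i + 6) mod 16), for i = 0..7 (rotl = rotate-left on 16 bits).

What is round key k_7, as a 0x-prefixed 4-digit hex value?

0xB9AC

K = 0xD65C
k_0 = rotl(K, (5*0+6) mod 16) = rotl(K, 6) = 0x9735
k_1 = rotl(K, (5*1+6) mod 16) = rotl(K, 11) = 0xE6B2
k_2 = rotl(K, (5*2+6) mod 16) = rotl(K, 0) = 0xD65C
k_3 = rotl(K, (5*3+6) mod 16) = rotl(K, 5) = 0xCB9A
k_4 = rotl(K, (5*4+6) mod 16) = rotl(K, 10) = 0x7359
k_5 = rotl(K, (5*5+6) mod 16) = rotl(K, 15) = 0x6B2E
k_6 = rotl(K, (5*6+6) mod 16) = rotl(K, 4) = 0x65CD
k_7 = rotl(K, (5*7+6) mod 16) = rotl(K, 9) = 0xB9AC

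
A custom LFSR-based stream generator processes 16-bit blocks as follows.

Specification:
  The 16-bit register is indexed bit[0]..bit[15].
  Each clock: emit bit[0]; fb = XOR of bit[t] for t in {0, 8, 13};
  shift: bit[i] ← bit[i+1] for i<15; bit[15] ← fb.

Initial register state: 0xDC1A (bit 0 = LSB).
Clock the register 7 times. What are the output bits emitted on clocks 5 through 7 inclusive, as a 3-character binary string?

100

reg_0 = 0xDC1A
clock 1: out=0, reg = 0x6E0D
clock 2: out=1, reg = 0x3706
clock 3: out=0, reg = 0x1B83
clock 4: out=1, reg = 0x0DC1
clock 5: out=1, reg = 0x06E0
clock 6: out=0, reg = 0x0370
clock 7: out=0, reg = 0x81B8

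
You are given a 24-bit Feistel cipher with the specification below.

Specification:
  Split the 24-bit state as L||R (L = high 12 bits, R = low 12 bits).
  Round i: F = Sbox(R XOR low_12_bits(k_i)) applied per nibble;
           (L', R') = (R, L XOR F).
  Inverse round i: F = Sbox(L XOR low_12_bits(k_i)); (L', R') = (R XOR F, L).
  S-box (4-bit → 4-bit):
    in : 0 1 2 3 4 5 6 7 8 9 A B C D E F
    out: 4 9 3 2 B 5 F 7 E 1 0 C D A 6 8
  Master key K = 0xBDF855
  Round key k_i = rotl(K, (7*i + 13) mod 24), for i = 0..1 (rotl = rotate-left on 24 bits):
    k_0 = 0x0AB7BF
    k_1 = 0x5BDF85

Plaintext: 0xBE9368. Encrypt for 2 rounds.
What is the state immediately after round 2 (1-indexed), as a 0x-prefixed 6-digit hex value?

s_0 = plaintext = 0xBE9368
s_1 = Round(s_0, k_0) = 0x36804E
s_2 = Round(s_1, k_1) = 0x04EBB4

0x04EBB4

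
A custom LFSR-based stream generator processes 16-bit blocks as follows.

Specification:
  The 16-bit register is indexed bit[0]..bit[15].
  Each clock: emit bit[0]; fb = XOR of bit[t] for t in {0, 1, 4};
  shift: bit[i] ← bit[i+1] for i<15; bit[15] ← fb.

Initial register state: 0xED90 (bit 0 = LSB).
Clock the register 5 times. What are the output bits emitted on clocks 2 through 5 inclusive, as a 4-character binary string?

reg_0 = 0xED90
clock 1: out=0, reg = 0xF6C8
clock 2: out=0, reg = 0x7B64
clock 3: out=0, reg = 0x3DB2
clock 4: out=0, reg = 0x1ED9
clock 5: out=1, reg = 0x0F6C

0001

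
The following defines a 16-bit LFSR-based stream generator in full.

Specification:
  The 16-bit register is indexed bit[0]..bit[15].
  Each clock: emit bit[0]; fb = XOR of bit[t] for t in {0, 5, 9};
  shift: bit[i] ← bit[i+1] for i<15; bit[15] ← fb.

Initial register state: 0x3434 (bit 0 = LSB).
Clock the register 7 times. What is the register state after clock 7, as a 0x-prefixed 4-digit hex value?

reg_0 = 0x3434
clock 1: out=0, reg = 0x9A1A
clock 2: out=0, reg = 0xCD0D
clock 3: out=1, reg = 0xE686
clock 4: out=0, reg = 0xF343
clock 5: out=1, reg = 0x79A1
clock 6: out=1, reg = 0x3CD0
clock 7: out=0, reg = 0x1E68

0x1E68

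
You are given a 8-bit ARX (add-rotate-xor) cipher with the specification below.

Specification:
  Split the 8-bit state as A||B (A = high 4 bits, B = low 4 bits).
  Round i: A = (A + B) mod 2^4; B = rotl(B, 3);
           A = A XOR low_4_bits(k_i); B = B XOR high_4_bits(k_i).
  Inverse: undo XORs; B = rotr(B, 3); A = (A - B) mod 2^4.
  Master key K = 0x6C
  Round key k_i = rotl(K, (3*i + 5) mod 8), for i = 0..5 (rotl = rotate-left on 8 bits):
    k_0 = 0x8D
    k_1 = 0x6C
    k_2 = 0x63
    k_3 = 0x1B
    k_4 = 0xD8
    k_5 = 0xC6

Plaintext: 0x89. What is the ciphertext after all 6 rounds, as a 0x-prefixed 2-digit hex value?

0xDE

s_0 = plaintext = 0x89
s_1 = Round(s_0, k_0) = 0xC4
s_2 = Round(s_1, k_1) = 0xC4
s_3 = Round(s_2, k_2) = 0x34
s_4 = Round(s_3, k_3) = 0xC3
s_5 = Round(s_4, k_4) = 0x74
s_6 = Round(s_5, k_5) = 0xDE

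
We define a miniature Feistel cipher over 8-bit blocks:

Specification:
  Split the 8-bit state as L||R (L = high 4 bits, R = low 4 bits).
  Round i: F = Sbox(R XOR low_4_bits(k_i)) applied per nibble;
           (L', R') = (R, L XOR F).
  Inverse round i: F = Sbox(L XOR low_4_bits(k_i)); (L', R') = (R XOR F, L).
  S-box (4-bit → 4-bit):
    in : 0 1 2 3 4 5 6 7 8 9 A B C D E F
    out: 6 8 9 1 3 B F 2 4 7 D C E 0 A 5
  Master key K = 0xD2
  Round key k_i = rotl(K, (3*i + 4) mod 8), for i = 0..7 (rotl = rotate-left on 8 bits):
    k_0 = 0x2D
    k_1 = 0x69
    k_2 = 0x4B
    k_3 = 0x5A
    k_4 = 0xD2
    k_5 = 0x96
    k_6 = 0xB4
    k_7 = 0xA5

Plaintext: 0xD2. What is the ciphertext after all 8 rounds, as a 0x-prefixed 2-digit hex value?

0xA2

s_0 = plaintext = 0xD2
s_1 = Round(s_0, k_0) = 0x28
s_2 = Round(s_1, k_1) = 0x8A
s_3 = Round(s_2, k_2) = 0xA0
s_4 = Round(s_3, k_3) = 0x07
s_5 = Round(s_4, k_4) = 0x7B
s_6 = Round(s_5, k_5) = 0xB7
s_7 = Round(s_6, k_6) = 0x7A
s_8 = Round(s_7, k_7) = 0xA2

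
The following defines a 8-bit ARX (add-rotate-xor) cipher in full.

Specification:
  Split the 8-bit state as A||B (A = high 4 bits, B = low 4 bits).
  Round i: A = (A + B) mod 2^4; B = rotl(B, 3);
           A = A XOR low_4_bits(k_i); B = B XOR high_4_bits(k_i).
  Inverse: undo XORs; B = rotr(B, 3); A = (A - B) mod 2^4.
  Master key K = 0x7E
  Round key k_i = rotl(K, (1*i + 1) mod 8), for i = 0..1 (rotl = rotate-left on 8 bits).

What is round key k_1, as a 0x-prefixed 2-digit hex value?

K = 0x7E
k_0 = rotl(K, (1*0+1) mod 8) = rotl(K, 1) = 0xFC
k_1 = rotl(K, (1*1+1) mod 8) = rotl(K, 2) = 0xF9

0xF9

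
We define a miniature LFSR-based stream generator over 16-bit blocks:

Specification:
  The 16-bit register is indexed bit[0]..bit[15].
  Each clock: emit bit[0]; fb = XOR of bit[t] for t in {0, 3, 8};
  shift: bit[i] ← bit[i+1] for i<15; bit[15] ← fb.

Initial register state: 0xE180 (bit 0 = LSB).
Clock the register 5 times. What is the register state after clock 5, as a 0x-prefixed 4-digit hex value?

reg_0 = 0xE180
clock 1: out=0, reg = 0xF0C0
clock 2: out=0, reg = 0x7860
clock 3: out=0, reg = 0x3C30
clock 4: out=0, reg = 0x1E18
clock 5: out=0, reg = 0x8F0C

0x8F0C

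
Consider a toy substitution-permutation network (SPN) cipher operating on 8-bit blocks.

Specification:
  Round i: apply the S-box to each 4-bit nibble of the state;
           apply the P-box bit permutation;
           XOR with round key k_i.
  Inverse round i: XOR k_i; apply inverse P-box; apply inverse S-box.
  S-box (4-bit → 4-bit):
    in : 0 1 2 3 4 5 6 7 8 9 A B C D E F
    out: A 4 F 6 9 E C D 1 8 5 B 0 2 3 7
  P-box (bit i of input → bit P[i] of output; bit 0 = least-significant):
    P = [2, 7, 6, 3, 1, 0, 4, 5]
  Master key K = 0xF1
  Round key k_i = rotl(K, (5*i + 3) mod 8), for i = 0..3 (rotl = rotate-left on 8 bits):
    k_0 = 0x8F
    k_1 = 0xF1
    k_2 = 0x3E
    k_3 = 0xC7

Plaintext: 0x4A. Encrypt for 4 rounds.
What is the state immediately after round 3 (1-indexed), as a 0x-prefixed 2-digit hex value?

0x69

s_0 = plaintext = 0x4A
s_1 = Round(s_0, k_0) = 0xE9
s_2 = Round(s_1, k_1) = 0xFA
s_3 = Round(s_2, k_2) = 0x69
s_4 = Round(s_3, k_3) = 0xFF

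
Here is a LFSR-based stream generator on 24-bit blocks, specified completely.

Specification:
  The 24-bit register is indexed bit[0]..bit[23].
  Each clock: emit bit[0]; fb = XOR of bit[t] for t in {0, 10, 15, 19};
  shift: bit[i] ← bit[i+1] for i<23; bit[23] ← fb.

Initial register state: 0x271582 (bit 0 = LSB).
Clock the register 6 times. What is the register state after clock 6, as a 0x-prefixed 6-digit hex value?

0xB49C56

reg_0 = 0x271582
clock 1: out=0, reg = 0x938AC1
clock 2: out=1, reg = 0x49C560
clock 3: out=0, reg = 0xA4E2B0
clock 4: out=0, reg = 0xD27158
clock 5: out=0, reg = 0x6938AC
clock 6: out=0, reg = 0xB49C56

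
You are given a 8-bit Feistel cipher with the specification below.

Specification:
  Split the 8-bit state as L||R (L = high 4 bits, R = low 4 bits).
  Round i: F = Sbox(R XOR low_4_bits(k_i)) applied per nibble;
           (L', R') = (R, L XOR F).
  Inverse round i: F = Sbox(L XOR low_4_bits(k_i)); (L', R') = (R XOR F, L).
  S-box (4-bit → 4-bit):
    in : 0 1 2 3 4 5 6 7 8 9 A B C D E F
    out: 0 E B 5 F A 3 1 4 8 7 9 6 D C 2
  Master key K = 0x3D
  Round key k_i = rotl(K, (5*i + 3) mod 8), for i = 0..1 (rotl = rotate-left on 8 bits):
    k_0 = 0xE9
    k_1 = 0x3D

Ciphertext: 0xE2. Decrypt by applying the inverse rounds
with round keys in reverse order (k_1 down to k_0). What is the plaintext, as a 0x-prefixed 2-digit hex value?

0x27

s_0 = ciphertext = 0xE2
s_1 = InvRound(s_0, k_1) = 0x7E
s_2 = InvRound(s_1, k_0) = 0x27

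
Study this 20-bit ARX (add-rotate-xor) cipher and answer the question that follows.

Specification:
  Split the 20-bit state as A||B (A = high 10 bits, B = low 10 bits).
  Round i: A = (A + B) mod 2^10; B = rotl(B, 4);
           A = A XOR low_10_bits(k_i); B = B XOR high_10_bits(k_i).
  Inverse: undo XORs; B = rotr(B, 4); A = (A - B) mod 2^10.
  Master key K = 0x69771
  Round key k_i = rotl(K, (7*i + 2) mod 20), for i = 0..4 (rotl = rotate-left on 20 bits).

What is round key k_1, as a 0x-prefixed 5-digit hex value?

K = 0x69771
k_0 = rotl(K, (7*0+2) mod 20) = rotl(K, 2) = 0xA5DC5
k_1 = rotl(K, (7*1+2) mod 20) = rotl(K, 9) = 0xEE2D2

0xEE2D2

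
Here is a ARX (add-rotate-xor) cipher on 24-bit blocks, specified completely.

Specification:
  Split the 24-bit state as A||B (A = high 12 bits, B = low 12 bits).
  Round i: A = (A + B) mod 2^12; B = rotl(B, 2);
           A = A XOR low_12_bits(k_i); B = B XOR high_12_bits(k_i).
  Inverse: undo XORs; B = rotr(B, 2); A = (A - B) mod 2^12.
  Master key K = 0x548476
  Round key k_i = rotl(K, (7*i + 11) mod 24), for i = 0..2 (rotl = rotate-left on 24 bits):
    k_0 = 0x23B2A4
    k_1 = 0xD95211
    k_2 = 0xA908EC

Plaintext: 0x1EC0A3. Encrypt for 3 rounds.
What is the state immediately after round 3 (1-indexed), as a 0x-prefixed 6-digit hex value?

0xAD07B7

s_0 = plaintext = 0x1EC0A3
s_1 = Round(s_0, k_0) = 0x02B0B7
s_2 = Round(s_1, k_1) = 0x2F3F49
s_3 = Round(s_2, k_2) = 0xAD07B7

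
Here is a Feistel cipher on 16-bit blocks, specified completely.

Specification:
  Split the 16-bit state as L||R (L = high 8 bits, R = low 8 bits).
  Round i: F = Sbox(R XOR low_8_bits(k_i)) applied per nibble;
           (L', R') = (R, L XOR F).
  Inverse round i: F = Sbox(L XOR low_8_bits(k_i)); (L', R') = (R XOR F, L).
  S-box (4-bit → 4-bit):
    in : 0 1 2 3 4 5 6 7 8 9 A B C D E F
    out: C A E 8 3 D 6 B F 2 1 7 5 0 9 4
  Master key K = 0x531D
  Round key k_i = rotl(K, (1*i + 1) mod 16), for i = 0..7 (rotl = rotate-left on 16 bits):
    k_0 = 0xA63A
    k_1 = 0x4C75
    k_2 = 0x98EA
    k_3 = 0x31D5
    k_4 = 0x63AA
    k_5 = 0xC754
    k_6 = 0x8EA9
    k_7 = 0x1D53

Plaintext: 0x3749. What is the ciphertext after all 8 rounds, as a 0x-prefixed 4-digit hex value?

0xDD66

s_0 = plaintext = 0x3749
s_1 = Round(s_0, k_0) = 0x498F
s_2 = Round(s_1, k_1) = 0x8F08
s_3 = Round(s_2, k_2) = 0x0811
s_4 = Round(s_3, k_3) = 0x115B
s_5 = Round(s_4, k_4) = 0x5B5B
s_6 = Round(s_5, k_5) = 0x5B9F
s_7 = Round(s_6, k_6) = 0x9FDD
s_8 = Round(s_7, k_7) = 0xDD66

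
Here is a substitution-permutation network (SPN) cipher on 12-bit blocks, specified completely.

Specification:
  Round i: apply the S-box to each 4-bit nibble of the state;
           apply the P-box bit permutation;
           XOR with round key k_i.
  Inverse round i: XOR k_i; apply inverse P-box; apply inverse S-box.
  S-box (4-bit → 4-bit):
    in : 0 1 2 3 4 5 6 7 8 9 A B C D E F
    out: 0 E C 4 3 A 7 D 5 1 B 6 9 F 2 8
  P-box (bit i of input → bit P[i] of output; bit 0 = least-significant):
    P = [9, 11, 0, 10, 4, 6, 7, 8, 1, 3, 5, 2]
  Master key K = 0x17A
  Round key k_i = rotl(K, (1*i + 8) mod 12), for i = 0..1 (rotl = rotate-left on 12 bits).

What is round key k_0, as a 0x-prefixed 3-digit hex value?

0xA17

K = 0x17A
k_0 = rotl(K, (1*0+8) mod 12) = rotl(K, 8) = 0xA17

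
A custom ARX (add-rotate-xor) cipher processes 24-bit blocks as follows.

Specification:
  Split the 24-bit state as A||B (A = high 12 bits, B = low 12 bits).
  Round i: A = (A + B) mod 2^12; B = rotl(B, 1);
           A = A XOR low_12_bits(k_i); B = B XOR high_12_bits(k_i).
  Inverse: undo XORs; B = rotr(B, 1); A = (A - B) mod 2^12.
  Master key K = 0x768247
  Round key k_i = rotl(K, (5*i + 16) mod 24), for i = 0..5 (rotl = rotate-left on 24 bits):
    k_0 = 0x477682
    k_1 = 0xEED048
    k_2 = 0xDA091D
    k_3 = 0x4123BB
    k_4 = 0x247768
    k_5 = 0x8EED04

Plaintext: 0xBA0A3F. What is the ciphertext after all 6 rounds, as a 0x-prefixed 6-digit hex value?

0xBB0EF1

s_0 = plaintext = 0xBA0A3F
s_1 = Round(s_0, k_0) = 0x35D008
s_2 = Round(s_1, k_1) = 0x32DEFD
s_3 = Round(s_2, k_2) = 0xB3705B
s_4 = Round(s_3, k_3) = 0x8294A4
s_5 = Round(s_4, k_4) = 0xBA5B0F
s_6 = Round(s_5, k_5) = 0xBB0EF1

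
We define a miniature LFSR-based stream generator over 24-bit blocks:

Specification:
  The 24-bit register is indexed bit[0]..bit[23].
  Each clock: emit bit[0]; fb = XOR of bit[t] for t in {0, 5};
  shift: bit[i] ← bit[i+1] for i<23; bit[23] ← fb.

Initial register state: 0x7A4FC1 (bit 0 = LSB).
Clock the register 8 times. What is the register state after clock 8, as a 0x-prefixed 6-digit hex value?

0xBF7A4F

reg_0 = 0x7A4FC1
clock 1: out=1, reg = 0xBD27E0
clock 2: out=0, reg = 0xDE93F0
clock 3: out=0, reg = 0xEF49F8
clock 4: out=0, reg = 0xF7A4FC
clock 5: out=0, reg = 0xFBD27E
clock 6: out=0, reg = 0xFDE93F
clock 7: out=1, reg = 0x7EF49F
clock 8: out=1, reg = 0xBF7A4F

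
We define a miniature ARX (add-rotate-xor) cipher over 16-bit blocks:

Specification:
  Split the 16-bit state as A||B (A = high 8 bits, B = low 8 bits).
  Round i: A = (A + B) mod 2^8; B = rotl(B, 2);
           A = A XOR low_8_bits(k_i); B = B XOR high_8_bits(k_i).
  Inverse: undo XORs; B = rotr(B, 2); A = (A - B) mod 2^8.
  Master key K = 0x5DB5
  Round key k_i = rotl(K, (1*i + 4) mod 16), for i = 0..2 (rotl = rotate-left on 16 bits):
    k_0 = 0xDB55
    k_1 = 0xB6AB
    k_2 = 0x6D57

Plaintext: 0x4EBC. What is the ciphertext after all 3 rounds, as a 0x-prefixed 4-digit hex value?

0x6225

s_0 = plaintext = 0x4EBC
s_1 = Round(s_0, k_0) = 0x5F29
s_2 = Round(s_1, k_1) = 0x2312
s_3 = Round(s_2, k_2) = 0x6225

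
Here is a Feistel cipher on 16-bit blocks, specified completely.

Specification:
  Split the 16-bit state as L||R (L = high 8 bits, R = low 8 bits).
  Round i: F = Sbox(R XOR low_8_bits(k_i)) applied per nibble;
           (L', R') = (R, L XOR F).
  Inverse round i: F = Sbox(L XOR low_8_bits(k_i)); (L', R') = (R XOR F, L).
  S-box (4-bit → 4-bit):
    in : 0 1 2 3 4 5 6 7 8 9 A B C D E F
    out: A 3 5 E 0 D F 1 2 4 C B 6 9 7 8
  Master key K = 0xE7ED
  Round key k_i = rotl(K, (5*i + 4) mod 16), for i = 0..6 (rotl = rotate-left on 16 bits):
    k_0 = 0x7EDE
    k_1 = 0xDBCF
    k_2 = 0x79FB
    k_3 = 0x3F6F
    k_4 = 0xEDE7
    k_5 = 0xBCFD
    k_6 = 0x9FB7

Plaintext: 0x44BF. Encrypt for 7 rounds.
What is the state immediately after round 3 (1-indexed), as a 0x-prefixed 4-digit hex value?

s_0 = plaintext = 0x44BF
s_1 = Round(s_0, k_0) = 0xBFB7
s_2 = Round(s_1, k_1) = 0xB7AD
s_3 = Round(s_2, k_2) = 0xAD68
s_4 = Round(s_3, k_3) = 0x680C
s_5 = Round(s_4, k_4) = 0x0C13
s_6 = Round(s_5, k_5) = 0x137B
s_7 = Round(s_6, k_6) = 0x7B75

0xAD68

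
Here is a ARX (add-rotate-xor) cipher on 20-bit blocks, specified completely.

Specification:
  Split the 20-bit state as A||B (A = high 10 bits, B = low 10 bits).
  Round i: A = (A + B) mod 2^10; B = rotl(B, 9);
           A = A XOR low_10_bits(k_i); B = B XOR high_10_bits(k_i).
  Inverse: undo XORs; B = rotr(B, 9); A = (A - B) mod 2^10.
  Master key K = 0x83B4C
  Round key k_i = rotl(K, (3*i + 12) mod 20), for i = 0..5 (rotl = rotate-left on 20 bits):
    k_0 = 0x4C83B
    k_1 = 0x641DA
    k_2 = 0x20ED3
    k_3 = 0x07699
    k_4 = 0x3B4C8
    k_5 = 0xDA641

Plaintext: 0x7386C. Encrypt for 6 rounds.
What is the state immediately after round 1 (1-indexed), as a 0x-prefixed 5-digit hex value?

s_0 = plaintext = 0x7386C
s_1 = Round(s_0, k_0) = 0x80504
s_2 = Round(s_1, k_1) = 0xB7D12
s_3 = Round(s_2, k_2) = 0x4880A
s_4 = Round(s_3, k_3) = 0xED418
s_5 = Round(s_4, k_4) = 0xC14E1
s_6 = Round(s_5, k_5) = 0x69D19

0x80504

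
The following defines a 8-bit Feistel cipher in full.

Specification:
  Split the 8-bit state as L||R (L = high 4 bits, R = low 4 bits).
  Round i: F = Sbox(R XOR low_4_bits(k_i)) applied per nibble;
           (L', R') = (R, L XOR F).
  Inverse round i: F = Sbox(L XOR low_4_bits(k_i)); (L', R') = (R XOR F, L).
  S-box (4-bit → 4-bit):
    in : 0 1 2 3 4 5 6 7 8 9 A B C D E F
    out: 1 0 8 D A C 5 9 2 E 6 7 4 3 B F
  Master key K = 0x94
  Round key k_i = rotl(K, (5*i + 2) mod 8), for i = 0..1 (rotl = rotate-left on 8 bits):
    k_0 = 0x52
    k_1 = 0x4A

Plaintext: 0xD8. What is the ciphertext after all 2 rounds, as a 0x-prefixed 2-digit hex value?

s_0 = plaintext = 0xD8
s_1 = Round(s_0, k_0) = 0x8B
s_2 = Round(s_1, k_1) = 0xB8

0xB8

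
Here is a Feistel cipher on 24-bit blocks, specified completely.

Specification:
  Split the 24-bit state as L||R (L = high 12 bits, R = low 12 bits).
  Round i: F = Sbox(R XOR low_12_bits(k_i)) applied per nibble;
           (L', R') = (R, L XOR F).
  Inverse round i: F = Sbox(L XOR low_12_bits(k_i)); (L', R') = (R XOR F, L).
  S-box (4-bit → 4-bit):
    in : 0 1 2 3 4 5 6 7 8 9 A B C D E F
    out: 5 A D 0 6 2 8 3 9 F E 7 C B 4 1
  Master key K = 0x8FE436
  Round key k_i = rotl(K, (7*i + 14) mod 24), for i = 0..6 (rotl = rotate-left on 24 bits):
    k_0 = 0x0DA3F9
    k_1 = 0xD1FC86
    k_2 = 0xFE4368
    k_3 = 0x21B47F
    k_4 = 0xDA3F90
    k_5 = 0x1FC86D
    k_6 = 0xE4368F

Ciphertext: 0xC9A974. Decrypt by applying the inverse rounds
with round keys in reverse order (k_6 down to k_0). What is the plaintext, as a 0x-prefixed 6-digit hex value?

s_0 = ciphertext = 0xC9A974
s_1 = InvRound(s_0, k_6) = 0x7D6C9A
s_2 = InvRound(s_1, k_5) = 0xDED7D6
s_3 = InvRound(s_2, k_4) = 0xAEDDED
s_4 = InvRound(s_3, k_3) = 0x910AED
s_5 = InvRound(s_4, k_2) = 0x4D4910
s_6 = InvRound(s_5, k_1) = 0x03D4D4
s_7 = InvRound(s_6, k_0) = 0x41203D

0x41203D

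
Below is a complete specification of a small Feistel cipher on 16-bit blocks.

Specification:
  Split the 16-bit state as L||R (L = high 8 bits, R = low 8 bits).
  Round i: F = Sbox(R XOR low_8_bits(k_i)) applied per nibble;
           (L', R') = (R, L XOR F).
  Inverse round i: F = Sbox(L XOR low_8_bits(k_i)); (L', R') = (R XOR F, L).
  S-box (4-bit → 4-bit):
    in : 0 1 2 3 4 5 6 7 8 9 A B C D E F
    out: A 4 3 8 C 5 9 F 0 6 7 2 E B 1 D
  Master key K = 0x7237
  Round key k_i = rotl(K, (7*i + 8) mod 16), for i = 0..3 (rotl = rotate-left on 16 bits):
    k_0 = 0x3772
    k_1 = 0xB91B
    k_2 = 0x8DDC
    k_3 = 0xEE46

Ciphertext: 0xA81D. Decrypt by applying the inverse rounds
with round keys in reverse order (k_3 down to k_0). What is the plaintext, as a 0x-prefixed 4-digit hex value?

0xA2AA

s_0 = ciphertext = 0xA81D
s_1 = InvRound(s_0, k_3) = 0x0CA8
s_2 = InvRound(s_1, k_2) = 0x120C
s_3 = InvRound(s_2, k_1) = 0xAA12
s_4 = InvRound(s_3, k_0) = 0xA2AA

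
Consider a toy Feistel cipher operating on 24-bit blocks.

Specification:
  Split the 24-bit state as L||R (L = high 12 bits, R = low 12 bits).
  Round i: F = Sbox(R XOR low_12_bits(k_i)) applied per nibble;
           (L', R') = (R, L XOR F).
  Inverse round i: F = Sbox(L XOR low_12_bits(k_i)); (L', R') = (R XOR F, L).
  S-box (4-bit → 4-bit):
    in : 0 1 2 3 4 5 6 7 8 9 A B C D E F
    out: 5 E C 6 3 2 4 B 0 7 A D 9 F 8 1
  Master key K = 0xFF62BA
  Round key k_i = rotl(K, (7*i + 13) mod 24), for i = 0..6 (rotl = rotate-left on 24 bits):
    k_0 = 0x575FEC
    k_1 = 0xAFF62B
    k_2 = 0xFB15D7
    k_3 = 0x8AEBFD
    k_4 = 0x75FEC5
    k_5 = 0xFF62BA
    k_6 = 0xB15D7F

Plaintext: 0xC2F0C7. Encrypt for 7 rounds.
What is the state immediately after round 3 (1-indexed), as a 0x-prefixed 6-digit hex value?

0xD50DE9

s_0 = plaintext = 0xC2F0C7
s_1 = Round(s_0, k_0) = 0x0C7DE2
s_2 = Round(s_1, k_1) = 0xDE2D50
s_3 = Round(s_2, k_2) = 0xD50DE9
s_4 = Round(s_3, k_3) = 0xDE99B3
s_5 = Round(s_4, k_4) = 0x9B365D
s_6 = Round(s_5, k_5) = 0x65DA38
s_7 = Round(s_6, k_6) = 0xA38D66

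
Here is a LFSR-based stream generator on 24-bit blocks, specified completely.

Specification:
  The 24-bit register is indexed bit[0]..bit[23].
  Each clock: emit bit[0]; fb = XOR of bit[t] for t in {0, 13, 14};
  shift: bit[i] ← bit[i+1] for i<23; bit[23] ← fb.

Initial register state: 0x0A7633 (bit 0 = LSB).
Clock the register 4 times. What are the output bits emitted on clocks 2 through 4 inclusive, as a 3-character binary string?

100

reg_0 = 0x0A7633
clock 1: out=1, reg = 0x853B19
clock 2: out=1, reg = 0x429D8C
clock 3: out=0, reg = 0x214EC6
clock 4: out=0, reg = 0x90A763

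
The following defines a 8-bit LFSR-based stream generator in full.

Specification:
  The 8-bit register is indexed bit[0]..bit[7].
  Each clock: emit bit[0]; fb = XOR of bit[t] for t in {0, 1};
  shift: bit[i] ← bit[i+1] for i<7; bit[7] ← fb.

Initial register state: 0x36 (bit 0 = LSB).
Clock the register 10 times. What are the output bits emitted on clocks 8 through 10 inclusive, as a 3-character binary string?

010

reg_0 = 0x36
clock 1: out=0, reg = 0x9B
clock 2: out=1, reg = 0x4D
clock 3: out=1, reg = 0xA6
clock 4: out=0, reg = 0xD3
clock 5: out=1, reg = 0x69
clock 6: out=1, reg = 0xB4
clock 7: out=0, reg = 0x5A
clock 8: out=0, reg = 0xAD
clock 9: out=1, reg = 0xD6
clock 10: out=0, reg = 0xEB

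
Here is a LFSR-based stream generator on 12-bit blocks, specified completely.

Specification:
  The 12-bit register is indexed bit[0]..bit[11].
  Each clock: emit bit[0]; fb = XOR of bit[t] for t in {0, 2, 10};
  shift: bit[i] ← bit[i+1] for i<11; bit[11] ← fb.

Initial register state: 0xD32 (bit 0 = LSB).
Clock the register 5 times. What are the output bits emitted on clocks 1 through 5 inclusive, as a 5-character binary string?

01001

reg_0 = 0xD32
clock 1: out=0, reg = 0xE99
clock 2: out=1, reg = 0x74C
clock 3: out=0, reg = 0x3A6
clock 4: out=0, reg = 0x9D3
clock 5: out=1, reg = 0xCE9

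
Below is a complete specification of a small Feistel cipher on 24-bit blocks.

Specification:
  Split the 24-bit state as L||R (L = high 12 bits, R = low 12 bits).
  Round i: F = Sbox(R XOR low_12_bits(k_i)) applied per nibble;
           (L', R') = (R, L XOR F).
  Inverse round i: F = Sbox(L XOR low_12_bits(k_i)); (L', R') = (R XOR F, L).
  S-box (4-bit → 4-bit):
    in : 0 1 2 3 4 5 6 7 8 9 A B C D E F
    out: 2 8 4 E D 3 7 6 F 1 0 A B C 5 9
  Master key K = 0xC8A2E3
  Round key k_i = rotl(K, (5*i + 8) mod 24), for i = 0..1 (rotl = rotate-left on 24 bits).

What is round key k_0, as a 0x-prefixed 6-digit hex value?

0xA2E3C8

K = 0xC8A2E3
k_0 = rotl(K, (5*0+8) mod 24) = rotl(K, 8) = 0xA2E3C8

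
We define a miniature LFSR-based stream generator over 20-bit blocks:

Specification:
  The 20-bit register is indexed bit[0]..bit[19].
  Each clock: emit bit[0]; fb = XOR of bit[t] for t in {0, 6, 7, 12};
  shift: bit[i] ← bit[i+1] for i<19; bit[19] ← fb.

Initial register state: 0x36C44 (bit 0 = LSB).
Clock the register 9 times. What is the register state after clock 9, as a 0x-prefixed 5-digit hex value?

0x0D9B6

reg_0 = 0x36C44
clock 1: out=0, reg = 0x9B622
clock 2: out=0, reg = 0xCDB11
clock 3: out=1, reg = 0x66D88
clock 4: out=0, reg = 0xB36C4
clock 5: out=0, reg = 0xD9B62
clock 6: out=0, reg = 0x6CDB1
clock 7: out=1, reg = 0x366D8
clock 8: out=0, reg = 0x1B36C
clock 9: out=0, reg = 0x0D9B6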